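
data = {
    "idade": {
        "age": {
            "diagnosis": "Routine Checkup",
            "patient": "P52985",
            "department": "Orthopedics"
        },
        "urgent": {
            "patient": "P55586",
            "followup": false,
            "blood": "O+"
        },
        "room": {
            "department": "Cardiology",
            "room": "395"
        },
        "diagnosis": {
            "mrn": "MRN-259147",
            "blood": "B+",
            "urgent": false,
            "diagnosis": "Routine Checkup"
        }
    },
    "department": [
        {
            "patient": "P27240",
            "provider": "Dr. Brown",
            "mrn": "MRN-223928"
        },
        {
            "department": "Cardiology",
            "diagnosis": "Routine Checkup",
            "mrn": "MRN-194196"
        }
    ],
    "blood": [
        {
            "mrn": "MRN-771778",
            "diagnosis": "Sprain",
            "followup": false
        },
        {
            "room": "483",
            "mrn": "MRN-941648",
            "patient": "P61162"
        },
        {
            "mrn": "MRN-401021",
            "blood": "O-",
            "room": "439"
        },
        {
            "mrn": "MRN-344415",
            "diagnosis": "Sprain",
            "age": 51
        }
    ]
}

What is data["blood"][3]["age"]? 51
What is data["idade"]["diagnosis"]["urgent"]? False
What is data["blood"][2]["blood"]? "O-"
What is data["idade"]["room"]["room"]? "395"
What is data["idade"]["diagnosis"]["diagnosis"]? "Routine Checkup"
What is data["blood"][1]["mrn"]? "MRN-941648"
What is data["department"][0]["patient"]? "P27240"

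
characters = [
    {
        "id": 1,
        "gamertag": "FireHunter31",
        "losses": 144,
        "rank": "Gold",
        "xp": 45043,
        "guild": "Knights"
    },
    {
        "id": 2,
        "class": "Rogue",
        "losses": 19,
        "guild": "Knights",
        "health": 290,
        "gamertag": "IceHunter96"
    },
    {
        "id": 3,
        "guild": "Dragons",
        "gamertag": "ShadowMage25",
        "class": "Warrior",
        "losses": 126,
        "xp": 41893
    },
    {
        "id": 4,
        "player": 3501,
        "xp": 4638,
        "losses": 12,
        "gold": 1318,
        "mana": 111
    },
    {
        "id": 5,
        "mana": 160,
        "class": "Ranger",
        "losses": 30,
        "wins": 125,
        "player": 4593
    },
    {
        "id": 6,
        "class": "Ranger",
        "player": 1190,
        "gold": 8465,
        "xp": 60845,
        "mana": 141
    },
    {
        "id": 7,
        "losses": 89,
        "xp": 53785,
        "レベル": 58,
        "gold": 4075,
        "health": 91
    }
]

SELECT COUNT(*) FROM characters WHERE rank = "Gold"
1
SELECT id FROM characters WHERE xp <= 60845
[1, 3, 4, 6, 7]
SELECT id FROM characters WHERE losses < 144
[2, 3, 4, 5, 7]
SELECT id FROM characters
[1, 2, 3, 4, 5, 6, 7]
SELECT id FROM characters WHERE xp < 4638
[]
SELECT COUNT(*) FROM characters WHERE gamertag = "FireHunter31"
1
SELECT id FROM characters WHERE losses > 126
[1]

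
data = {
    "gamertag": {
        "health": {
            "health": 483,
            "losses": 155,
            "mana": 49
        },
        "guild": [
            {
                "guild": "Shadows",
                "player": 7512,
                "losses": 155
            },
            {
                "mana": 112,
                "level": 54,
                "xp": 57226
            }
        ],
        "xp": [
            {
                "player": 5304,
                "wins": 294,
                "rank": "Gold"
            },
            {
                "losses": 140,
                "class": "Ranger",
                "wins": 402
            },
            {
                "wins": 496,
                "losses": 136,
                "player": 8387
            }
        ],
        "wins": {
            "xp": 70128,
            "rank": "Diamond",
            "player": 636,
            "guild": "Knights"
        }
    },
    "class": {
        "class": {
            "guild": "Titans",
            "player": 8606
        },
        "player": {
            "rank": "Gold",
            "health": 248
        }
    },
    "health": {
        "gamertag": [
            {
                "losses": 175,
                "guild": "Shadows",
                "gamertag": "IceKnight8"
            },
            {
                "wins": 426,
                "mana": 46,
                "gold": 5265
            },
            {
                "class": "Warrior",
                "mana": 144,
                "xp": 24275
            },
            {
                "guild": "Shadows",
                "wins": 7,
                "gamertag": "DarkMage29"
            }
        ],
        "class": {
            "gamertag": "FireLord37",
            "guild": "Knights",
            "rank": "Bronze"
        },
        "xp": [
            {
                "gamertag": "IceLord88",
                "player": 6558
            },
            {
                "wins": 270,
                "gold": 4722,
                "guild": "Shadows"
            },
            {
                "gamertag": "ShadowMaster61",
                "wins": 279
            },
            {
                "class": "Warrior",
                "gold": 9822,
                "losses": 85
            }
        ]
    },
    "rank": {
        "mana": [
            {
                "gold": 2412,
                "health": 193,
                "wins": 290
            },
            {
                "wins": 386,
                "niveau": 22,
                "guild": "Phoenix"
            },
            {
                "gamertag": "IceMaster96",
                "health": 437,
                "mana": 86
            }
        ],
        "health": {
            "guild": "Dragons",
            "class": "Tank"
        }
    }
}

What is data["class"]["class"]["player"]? 8606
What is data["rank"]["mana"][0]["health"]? 193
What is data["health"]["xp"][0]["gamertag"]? "IceLord88"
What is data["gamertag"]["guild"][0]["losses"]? 155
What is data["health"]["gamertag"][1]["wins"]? 426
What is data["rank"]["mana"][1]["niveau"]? 22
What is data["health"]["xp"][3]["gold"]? 9822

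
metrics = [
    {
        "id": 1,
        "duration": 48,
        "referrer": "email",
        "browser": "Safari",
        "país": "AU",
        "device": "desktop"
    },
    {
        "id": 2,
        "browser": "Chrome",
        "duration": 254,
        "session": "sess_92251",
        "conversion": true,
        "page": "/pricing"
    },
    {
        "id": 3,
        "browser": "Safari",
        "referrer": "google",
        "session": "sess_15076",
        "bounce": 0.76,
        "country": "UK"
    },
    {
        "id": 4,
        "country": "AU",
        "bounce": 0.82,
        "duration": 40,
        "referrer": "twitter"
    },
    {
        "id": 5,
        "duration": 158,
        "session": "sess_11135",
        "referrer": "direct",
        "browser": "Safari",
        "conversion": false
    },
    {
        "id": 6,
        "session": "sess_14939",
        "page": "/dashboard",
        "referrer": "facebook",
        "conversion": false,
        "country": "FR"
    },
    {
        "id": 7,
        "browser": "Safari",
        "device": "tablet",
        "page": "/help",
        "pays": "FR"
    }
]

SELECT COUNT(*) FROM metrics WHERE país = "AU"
1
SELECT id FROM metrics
[1, 2, 3, 4, 5, 6, 7]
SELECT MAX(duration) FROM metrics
254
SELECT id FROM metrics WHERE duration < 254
[1, 4, 5]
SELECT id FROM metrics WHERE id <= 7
[1, 2, 3, 4, 5, 6, 7]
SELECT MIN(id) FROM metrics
1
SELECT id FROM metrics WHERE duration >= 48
[1, 2, 5]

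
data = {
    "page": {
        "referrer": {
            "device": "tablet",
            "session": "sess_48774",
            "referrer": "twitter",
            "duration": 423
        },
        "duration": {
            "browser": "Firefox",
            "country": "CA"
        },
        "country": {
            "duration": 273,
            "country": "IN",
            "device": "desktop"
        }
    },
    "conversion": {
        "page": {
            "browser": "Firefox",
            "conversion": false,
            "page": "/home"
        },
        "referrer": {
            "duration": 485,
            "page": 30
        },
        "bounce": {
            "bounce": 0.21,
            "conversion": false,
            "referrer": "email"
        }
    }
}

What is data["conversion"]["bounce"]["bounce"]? 0.21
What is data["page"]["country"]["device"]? "desktop"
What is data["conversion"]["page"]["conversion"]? False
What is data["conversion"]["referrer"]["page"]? 30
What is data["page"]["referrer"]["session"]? "sess_48774"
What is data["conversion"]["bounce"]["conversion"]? False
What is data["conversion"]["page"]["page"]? "/home"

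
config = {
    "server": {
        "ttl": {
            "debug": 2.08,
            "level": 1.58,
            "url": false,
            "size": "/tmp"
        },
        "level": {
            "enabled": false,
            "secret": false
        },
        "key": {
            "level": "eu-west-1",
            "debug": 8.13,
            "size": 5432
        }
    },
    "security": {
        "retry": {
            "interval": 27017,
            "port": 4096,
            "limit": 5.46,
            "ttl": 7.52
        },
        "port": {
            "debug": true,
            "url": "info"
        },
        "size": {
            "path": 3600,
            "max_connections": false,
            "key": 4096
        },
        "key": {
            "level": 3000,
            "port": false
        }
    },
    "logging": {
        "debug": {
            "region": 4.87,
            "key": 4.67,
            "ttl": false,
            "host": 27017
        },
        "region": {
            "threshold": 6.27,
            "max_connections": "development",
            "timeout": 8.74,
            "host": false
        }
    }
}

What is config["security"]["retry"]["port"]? 4096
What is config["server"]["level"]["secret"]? False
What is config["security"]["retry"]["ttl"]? 7.52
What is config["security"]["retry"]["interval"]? 27017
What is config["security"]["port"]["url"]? "info"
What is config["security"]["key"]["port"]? False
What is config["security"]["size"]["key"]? 4096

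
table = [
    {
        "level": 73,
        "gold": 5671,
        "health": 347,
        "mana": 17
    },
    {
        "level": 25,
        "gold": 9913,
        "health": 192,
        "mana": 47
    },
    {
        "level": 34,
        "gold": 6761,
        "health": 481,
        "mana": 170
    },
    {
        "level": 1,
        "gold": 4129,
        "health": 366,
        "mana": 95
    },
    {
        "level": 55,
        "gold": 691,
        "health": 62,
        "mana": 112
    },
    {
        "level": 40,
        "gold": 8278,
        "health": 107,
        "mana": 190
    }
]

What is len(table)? 6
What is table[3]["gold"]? 4129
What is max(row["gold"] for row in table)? 9913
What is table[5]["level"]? 40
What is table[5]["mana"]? 190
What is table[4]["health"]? 62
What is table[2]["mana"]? 170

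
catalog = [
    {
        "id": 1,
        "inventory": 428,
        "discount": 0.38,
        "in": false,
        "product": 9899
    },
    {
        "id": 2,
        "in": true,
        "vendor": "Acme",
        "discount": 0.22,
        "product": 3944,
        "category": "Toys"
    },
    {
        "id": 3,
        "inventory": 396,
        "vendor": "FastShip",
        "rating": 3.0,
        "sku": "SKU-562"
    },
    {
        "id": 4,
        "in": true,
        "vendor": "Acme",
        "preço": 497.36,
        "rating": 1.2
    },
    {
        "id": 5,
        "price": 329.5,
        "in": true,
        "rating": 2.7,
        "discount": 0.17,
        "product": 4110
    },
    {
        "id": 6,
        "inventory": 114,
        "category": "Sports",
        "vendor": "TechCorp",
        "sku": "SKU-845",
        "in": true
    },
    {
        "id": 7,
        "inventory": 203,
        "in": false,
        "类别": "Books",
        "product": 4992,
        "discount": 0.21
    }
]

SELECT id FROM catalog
[1, 2, 3, 4, 5, 6, 7]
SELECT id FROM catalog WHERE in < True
[1, 7]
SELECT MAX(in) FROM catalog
True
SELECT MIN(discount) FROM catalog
0.17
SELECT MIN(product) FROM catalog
3944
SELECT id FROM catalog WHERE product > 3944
[1, 5, 7]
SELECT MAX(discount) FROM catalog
0.38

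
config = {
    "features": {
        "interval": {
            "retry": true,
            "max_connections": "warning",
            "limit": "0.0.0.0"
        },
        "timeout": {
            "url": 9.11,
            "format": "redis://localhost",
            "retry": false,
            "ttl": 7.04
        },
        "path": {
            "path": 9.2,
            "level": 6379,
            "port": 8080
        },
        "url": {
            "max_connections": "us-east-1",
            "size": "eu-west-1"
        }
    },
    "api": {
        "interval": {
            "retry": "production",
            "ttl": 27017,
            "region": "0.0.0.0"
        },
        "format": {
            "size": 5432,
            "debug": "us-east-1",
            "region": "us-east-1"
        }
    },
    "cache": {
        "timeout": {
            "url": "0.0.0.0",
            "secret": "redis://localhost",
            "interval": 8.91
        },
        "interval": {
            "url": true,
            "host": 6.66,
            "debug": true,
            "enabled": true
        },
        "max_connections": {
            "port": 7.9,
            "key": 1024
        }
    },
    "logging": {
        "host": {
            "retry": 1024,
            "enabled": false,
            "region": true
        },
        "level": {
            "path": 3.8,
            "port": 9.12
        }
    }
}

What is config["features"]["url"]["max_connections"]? "us-east-1"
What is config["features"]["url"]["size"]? "eu-west-1"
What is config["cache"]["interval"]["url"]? True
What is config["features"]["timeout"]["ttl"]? 7.04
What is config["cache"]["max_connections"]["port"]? 7.9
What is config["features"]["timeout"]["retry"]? False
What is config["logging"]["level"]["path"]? 3.8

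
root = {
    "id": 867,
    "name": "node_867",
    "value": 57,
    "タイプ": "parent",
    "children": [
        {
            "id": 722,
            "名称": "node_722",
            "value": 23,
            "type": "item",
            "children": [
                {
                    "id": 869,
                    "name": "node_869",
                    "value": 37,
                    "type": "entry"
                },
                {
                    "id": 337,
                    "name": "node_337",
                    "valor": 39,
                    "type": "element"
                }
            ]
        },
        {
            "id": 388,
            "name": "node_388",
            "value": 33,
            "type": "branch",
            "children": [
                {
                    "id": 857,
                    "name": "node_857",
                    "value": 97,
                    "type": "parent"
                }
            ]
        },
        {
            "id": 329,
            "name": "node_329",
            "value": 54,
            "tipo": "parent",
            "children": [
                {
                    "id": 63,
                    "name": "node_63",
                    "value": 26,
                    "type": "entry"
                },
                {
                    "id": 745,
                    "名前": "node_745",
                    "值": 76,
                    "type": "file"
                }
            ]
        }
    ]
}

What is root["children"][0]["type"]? "item"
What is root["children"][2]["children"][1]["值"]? 76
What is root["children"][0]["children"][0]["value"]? 37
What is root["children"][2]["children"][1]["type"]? "file"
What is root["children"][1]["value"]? 33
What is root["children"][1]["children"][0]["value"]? 97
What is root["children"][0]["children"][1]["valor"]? 39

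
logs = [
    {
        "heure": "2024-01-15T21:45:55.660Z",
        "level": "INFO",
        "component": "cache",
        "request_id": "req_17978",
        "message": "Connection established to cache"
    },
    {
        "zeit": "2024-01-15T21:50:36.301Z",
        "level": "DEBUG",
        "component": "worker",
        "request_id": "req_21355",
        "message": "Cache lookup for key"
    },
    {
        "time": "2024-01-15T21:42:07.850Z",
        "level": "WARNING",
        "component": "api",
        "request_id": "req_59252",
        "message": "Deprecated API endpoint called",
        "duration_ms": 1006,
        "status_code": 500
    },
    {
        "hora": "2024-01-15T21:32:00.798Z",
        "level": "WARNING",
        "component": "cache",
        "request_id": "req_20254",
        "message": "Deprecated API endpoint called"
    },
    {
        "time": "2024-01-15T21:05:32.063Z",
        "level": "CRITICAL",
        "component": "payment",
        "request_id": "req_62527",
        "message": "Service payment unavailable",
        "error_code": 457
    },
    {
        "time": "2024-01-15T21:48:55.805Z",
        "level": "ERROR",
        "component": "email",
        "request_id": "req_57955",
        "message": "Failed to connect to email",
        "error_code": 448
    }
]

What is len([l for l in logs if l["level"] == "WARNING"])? 2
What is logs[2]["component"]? "api"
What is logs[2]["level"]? "WARNING"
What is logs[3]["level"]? "WARNING"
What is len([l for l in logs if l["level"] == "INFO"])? 1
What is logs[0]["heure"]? "2024-01-15T21:45:55.660Z"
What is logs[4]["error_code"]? 457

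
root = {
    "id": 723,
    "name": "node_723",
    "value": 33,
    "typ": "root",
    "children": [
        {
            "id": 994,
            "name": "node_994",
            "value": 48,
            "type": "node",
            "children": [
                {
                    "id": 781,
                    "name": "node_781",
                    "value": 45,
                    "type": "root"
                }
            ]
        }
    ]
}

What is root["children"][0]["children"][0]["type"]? "root"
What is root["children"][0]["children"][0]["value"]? 45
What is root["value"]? 33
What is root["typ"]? "root"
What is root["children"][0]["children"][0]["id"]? 781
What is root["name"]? "node_723"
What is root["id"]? 723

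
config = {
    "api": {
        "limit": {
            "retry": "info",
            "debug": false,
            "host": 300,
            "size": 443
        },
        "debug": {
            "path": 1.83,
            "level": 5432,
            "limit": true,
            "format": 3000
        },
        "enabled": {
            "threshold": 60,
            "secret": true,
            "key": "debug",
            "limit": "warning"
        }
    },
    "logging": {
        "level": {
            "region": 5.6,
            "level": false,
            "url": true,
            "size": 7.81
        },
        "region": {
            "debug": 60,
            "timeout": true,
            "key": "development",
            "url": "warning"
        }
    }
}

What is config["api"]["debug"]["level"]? 5432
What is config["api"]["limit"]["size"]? 443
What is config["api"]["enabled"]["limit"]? "warning"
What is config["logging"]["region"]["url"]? "warning"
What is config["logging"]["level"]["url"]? True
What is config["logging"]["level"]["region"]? 5.6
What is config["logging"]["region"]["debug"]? 60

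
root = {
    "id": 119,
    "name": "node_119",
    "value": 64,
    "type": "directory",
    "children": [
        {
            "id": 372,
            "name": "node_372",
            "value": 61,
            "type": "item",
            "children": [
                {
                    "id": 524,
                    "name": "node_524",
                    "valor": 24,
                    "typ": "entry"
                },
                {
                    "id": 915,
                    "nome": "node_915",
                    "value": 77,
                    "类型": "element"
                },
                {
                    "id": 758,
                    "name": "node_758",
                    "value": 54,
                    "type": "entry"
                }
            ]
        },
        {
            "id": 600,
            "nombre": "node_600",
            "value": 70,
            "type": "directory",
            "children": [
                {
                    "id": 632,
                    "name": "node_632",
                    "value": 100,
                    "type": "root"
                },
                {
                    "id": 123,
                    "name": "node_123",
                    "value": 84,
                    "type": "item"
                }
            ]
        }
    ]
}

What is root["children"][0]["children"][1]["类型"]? "element"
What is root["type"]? "directory"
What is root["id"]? 119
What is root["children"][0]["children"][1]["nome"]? "node_915"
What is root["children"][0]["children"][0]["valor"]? 24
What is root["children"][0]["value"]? 61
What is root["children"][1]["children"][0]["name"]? "node_632"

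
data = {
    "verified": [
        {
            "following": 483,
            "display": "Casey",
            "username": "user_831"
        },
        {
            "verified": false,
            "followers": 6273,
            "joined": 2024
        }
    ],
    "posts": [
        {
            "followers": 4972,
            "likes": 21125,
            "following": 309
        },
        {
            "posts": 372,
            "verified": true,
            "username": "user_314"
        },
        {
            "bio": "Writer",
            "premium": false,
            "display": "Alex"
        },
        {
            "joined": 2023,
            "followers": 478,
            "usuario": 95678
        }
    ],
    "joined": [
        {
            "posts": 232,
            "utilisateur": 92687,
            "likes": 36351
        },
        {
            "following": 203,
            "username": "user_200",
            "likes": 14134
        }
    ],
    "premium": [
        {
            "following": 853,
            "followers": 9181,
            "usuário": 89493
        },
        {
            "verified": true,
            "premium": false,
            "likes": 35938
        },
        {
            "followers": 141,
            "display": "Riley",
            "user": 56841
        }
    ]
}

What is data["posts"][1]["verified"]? True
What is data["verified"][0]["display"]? "Casey"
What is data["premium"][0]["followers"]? 9181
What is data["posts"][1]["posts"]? 372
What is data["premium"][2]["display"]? "Riley"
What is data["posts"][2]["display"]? "Alex"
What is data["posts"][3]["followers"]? 478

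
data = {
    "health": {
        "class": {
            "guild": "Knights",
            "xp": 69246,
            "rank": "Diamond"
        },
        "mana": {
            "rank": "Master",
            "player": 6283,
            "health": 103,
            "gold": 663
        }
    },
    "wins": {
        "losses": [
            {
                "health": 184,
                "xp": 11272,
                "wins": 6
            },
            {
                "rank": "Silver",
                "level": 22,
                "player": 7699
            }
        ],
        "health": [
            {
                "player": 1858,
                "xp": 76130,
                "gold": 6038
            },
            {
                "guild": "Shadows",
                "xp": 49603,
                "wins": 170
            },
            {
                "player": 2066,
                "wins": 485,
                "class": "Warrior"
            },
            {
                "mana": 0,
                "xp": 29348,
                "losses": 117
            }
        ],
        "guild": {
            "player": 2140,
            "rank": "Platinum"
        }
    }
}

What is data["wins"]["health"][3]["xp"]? 29348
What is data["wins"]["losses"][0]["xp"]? 11272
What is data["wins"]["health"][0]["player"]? 1858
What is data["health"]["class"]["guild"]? "Knights"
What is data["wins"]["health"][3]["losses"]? 117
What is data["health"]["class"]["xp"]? 69246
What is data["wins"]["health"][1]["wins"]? 170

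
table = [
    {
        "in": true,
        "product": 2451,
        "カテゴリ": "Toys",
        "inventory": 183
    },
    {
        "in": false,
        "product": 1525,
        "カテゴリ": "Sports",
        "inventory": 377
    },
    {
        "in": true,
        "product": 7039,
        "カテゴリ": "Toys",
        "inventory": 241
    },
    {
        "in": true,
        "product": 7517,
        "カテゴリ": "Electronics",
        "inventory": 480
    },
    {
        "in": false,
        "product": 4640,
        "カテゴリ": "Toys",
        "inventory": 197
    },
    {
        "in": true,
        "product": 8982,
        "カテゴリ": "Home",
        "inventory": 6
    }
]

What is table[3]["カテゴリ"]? "Electronics"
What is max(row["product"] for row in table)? 8982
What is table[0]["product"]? 2451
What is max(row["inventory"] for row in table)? 480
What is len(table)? 6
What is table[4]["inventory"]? 197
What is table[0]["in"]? True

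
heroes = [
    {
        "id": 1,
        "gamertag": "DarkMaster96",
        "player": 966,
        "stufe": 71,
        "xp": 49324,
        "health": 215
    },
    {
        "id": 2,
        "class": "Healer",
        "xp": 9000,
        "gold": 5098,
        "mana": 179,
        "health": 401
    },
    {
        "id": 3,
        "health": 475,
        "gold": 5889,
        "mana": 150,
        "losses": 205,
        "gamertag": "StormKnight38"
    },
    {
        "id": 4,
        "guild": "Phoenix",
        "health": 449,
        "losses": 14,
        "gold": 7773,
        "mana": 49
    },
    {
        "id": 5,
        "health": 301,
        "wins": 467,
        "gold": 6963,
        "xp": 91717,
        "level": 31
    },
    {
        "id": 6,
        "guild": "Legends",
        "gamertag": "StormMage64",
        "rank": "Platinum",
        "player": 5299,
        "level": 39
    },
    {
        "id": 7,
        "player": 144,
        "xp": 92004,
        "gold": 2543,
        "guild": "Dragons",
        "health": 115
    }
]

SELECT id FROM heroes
[1, 2, 3, 4, 5, 6, 7]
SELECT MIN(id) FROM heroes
1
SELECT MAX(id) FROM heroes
7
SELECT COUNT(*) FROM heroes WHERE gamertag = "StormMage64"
1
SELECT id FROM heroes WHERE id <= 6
[1, 2, 3, 4, 5, 6]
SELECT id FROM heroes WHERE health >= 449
[3, 4]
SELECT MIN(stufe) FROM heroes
71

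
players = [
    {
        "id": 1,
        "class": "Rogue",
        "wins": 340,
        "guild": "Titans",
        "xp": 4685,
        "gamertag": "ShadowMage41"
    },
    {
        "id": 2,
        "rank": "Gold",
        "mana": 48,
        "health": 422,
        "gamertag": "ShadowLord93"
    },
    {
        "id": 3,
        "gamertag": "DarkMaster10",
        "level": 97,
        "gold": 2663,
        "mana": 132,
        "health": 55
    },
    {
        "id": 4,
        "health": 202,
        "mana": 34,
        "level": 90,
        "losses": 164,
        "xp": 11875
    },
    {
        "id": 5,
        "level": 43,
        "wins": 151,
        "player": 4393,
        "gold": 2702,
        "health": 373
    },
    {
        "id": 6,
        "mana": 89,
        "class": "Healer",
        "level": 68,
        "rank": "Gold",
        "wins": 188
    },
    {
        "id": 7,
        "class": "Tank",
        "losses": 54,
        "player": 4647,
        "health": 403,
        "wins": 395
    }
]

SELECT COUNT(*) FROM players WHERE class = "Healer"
1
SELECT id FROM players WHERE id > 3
[4, 5, 6, 7]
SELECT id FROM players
[1, 2, 3, 4, 5, 6, 7]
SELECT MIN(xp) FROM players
4685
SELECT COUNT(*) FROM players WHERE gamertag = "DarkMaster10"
1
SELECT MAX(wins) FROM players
395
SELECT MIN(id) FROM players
1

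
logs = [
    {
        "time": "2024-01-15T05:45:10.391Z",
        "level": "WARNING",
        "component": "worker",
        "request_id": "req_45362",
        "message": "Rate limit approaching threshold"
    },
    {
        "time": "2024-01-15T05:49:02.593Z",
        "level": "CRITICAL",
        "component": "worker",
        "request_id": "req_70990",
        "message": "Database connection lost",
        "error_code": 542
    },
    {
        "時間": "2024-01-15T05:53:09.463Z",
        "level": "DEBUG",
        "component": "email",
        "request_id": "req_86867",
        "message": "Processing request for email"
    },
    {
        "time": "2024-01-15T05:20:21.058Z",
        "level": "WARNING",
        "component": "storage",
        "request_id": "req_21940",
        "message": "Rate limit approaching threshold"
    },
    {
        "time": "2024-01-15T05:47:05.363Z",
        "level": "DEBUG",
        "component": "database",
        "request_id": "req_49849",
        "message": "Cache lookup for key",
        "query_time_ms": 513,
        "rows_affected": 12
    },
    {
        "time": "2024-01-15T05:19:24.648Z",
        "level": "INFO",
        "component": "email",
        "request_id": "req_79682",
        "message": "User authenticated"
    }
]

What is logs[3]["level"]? "WARNING"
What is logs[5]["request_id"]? "req_79682"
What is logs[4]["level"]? "DEBUG"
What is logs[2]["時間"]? "2024-01-15T05:53:09.463Z"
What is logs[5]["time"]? "2024-01-15T05:19:24.648Z"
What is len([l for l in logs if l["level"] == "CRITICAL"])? 1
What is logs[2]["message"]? "Processing request for email"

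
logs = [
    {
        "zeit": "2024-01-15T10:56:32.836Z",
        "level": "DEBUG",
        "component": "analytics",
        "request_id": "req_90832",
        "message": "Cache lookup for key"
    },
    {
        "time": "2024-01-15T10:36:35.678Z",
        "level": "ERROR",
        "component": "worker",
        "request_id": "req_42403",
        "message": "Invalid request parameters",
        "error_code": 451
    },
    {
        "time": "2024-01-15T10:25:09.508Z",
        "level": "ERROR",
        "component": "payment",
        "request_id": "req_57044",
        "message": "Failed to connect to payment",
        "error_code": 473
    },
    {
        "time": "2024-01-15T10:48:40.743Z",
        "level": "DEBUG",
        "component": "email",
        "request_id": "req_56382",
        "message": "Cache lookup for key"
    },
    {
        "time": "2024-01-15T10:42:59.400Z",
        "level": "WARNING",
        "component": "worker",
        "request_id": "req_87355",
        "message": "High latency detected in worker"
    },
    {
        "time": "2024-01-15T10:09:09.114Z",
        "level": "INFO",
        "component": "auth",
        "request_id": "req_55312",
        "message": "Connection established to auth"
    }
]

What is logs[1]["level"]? "ERROR"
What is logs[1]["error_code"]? 451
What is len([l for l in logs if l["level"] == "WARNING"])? 1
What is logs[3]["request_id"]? "req_56382"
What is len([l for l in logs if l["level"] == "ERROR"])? 2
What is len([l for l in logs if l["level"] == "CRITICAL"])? 0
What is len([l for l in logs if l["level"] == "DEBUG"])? 2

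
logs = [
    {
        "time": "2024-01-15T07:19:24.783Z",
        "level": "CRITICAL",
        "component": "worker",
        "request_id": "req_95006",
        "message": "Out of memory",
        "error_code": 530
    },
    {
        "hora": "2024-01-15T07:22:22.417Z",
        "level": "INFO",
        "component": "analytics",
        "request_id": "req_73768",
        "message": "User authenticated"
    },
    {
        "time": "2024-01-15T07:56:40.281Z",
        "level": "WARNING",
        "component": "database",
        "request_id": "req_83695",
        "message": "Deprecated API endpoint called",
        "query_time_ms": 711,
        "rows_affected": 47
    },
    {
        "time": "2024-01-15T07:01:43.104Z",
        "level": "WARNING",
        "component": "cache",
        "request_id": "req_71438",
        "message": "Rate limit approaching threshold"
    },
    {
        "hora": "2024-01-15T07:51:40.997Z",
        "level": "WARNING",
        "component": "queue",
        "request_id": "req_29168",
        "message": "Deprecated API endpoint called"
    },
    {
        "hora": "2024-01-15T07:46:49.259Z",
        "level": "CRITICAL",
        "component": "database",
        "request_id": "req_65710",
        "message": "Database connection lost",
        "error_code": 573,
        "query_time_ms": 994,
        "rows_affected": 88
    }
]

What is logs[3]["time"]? "2024-01-15T07:01:43.104Z"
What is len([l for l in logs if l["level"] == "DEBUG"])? 0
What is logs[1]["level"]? "INFO"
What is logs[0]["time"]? "2024-01-15T07:19:24.783Z"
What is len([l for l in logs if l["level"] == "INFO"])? 1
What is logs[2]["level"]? "WARNING"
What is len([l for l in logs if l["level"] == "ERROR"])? 0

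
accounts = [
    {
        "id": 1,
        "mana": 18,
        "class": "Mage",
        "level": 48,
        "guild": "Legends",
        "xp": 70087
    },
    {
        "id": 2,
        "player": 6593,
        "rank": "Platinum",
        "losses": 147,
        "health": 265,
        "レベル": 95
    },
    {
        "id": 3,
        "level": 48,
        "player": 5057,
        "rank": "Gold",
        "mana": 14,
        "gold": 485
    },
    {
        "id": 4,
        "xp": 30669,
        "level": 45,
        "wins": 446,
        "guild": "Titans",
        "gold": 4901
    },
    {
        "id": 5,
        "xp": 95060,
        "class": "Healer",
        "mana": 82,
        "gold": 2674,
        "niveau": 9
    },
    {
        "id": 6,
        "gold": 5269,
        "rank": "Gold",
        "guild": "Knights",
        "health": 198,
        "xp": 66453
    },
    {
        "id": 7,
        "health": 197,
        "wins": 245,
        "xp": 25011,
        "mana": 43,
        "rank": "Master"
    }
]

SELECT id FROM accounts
[1, 2, 3, 4, 5, 6, 7]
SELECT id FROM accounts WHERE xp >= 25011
[1, 4, 5, 6, 7]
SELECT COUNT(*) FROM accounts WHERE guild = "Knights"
1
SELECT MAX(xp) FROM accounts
95060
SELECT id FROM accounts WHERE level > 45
[1, 3]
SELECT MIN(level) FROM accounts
45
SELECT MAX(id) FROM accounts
7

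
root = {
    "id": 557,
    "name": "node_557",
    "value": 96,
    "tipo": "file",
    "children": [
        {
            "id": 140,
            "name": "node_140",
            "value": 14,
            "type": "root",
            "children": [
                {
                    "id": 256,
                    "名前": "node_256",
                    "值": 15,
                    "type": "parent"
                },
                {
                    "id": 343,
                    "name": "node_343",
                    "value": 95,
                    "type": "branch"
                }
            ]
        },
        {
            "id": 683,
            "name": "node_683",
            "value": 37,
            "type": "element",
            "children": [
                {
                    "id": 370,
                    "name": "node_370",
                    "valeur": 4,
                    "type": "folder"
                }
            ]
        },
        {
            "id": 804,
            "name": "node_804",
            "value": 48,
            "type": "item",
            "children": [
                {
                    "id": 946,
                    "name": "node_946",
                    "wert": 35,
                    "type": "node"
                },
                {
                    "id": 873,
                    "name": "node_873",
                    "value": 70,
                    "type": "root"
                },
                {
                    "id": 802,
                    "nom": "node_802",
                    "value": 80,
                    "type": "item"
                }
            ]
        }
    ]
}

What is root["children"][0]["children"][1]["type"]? "branch"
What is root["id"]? 557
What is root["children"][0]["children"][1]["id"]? 343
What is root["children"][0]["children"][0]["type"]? "parent"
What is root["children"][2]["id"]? 804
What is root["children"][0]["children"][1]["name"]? "node_343"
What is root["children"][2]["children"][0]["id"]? 946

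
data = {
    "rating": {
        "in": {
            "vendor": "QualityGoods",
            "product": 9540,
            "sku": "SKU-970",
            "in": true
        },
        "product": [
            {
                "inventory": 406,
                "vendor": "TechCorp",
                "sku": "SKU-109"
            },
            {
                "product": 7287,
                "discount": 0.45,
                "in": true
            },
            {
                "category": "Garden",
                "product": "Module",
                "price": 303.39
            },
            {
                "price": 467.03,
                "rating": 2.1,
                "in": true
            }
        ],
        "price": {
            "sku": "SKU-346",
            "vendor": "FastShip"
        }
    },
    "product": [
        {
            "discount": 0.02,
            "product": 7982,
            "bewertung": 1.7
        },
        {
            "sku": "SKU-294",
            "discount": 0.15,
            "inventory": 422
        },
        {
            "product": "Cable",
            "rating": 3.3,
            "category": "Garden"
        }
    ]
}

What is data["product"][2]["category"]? "Garden"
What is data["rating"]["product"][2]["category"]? "Garden"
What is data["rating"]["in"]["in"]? True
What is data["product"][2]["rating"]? 3.3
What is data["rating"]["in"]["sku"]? "SKU-970"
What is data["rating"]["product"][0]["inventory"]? 406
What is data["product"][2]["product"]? "Cable"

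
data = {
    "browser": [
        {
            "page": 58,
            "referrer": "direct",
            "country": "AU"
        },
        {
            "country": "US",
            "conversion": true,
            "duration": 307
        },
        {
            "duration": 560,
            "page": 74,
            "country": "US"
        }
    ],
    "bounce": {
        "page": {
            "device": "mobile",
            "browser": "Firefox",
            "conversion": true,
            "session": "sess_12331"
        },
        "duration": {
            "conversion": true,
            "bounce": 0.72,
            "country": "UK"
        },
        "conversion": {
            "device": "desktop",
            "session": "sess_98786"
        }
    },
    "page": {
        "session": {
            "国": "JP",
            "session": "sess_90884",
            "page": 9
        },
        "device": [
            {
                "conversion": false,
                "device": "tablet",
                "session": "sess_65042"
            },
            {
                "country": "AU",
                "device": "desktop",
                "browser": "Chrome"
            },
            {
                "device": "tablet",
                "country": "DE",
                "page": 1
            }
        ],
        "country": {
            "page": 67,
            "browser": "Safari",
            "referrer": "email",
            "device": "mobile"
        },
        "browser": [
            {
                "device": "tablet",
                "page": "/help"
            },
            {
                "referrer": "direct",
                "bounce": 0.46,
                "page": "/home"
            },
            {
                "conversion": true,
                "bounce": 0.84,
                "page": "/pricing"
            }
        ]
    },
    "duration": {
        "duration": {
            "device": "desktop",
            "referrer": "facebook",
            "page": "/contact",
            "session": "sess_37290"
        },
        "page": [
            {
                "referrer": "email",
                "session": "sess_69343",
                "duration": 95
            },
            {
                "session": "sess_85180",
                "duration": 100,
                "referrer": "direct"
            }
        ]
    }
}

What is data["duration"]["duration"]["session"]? "sess_37290"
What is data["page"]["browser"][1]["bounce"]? 0.46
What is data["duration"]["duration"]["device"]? "desktop"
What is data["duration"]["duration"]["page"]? "/contact"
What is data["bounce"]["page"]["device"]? "mobile"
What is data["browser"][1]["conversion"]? True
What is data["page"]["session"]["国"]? "JP"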